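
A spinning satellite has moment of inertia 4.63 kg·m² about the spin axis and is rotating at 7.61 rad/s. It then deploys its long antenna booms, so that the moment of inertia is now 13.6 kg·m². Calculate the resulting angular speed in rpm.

ω₂ ≈ 24.7 rpm

Angular momentum about the spin axis is conserved since the torque about it is zero.
ω₂ = I₁ω₁ / I₂ = (4.630)(7.61 rad/s) / (13.60) = 2.591 rad/s = 24.74 rpm.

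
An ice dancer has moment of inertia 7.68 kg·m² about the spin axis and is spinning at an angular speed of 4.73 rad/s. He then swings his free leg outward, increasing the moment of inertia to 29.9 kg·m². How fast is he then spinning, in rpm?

With no external torque about the axis, L is conserved: I₁ω₁ = I₂ω₂.
ω₂ = I₁ω₁ / I₂ = (7.680)(4.73 rad/s) / (29.90) = 1.215 rad/s = 11.60 rpm.

ω₂ ≈ 11.6 rpm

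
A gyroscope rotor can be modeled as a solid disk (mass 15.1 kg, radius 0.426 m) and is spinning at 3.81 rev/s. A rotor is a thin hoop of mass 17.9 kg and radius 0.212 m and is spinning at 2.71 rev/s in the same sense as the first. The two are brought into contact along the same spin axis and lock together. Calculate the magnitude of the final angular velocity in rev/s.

|ω_f| ≈ 3.40 rev/s

No external torque acts about the common axis, so total angular momentum is conserved.
Moments of inertia: I_A = ½(15.1)(0.426)² = 1.370 kg·m²; I_B = (17.9)(0.212)² = 0.8045 kg·m².
Taking A's sense as positive: L = (1.370)(3.81) + (0.8045)(2.71) = 7.400 kg·m²·rev/s.
Combined I = 1.370 + 0.8045 = 2.175 kg·m².
ω_f = L / I = 7.400 / 2.175 = 3.403 rev/s.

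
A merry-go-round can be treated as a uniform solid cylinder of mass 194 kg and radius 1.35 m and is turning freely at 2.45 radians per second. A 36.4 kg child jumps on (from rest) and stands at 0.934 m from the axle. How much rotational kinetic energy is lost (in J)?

energy lost ≈ 80.8 J

The added mass arrives with no angular momentum about the axle, and any external torque about the axle is negligible, so the system's angular momentum is conserved.
I_p = ½(194)(1.35)² = 176.8 kg·m².
Added inertia Σmr² = (36.4)(0.934)² = 31.75 kg·m²; I_f = 176.8 + 31.75 = 208.5 kg·m².
ω_f = I_p ω_i / I_f = (176.8)(2.45) / 208.5 = 2.077 rad/s.
KE_i = ½(176.8)(2.450 rad/s)² = 530.6 J; KE_f = ½(208.5)(2.077)² = 449.8 J.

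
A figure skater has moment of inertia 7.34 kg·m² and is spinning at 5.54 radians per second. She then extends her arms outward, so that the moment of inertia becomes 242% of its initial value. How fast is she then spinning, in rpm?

ω₂ ≈ 21.9 rpm

No external torque acts about the spin axis, so angular momentum is conserved.
I₂ = 2.42 × 7.34 = 17.76 kg·m².
ω₂ = I₁ω₁ / I₂ = (7.340)(5.54 rad/s) / (17.76) = 2.289 rad/s = 21.86 rpm.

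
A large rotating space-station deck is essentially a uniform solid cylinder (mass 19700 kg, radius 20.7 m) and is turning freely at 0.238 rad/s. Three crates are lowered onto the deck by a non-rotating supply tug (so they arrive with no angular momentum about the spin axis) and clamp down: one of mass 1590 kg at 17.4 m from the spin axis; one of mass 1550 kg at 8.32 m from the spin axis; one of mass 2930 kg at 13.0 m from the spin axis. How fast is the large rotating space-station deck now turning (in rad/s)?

ω_f ≈ 0.189 rad/s

No external torque acts about the spin axis; L_before = L_after.
I_p = ½(19700)(20.7)² = 4.221e+06 kg·m².
Added inertia Σmr² = (1590)(17.4)² + (1550)(8.32)² + (2930)(13.0)² = 1.084e+06 kg·m²; I_f = 4.221e+06 + 1.084e+06 = 5.304e+06 kg·m².
ω_f = I_p ω_i / I_f = (4.221e+06)(0.238) / 5.304e+06 = 0.1894 rad/s.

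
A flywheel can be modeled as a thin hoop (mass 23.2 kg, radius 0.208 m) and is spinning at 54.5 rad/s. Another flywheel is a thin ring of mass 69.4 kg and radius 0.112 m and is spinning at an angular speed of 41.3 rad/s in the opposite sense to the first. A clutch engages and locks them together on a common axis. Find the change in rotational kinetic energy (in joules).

ΔKE ≈ -2140 J

The coupling torques are internal; angular momentum about the shared axis is conserved.
Moments of inertia: I_A = (23.2)(0.208)² = 1.004 kg·m²; I_B = (69.4)(0.112)² = 0.8706 kg·m².
Taking A's sense as positive: L = (1.004)(54.5) − (0.8706)(41.3) = 18.75 kg·m²·rad/s.
Combined I = 1.004 + 0.8706 = 1.874 kg·m².
ω_f = L / I = 18.75 / 1.874 = 10.00 rad/s.
KE_i = ½ΣIω² = 2233 J; KE_f = ½(1.874)(10.00)² = 93.78 J.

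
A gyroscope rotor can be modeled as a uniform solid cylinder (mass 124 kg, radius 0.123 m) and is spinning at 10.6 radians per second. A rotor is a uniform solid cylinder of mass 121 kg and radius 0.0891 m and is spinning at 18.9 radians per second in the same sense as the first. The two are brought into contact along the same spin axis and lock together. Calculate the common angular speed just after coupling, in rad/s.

No external torque acts about the common axis, so total angular momentum is conserved.
Moments of inertia: I_A = ½(124)(0.123)² = 0.9380 kg·m²; I_B = ½(121)(0.0891)² = 0.4803 kg·m².
Taking A's sense as positive: L = (0.9380)(10.6) + (0.4803)(18.9) = 19.02 kg·m²·rad/s.
Combined I = 0.9380 + 0.4803 = 1.418 kg·m².
ω_f = L / I = 19.02 / 1.418 = 13.41 rad/s.

|ω_f| ≈ 13.4 rad/s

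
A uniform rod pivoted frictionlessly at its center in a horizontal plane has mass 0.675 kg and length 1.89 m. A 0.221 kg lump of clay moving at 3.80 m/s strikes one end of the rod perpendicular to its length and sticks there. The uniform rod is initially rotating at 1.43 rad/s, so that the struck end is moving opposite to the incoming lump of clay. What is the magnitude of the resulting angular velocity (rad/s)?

|ω_f| ≈ 1.27 rad/s

About the pivot the impulsive forces during the collision are internal, so angular momentum about that axis is conserved.
I_p = (1/12)(0.675)(1.89)² = 0.2009 kg·m². Taking the sense of the lump of clay's angular momentum as positive, L_{lump} = m v R = (0.221)(3.80)(1.89/2) = 0.7936 kg·m²/s.
L_i = −I_p ω_p + m v R = −(0.2009)(1.43) + 0.7936 = 0.5063 kg·m²/s.
After sticking, I_f = I_p + m R² = 0.2009 + (0.221)(1.89/2)² = 0.3983 kg·m².
ω_f = L_i / I_f = 0.5063 / 0.3983 = 1.271 rad/s.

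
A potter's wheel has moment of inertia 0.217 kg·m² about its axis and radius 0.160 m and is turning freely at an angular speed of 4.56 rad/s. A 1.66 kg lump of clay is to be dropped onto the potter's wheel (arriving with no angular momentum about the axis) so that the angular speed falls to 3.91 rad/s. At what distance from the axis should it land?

r ≈ 0.147 m

The added mass arrives with no angular momentum about the axis, and any external torque about the axis is negligible, so the system's angular momentum is conserved.
I_p ω_i = (I_p + m r²) ω_f ⇒ m r² = I_p(ω_i/ω_f − 1) = 0.2170(4.56/3.91 − 1) = 0.03607 kg·m².
r = √(0.03607/1.66) = 0.1474 m.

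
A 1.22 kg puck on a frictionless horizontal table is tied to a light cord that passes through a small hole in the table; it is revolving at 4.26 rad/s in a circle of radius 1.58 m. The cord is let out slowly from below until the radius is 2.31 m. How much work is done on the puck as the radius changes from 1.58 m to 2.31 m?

W ≈ -14.7 J

No torque about the axis ⇒ m r₁² ω₁ = m r₂² ω₂.
ω₂ = ω₁ (r₁/r₂)² = (4.26)(1.58/2.31)² = 1.993 rad/s.
W = ΔKE = ½m(v₂² − v₁²) = -14.71 J.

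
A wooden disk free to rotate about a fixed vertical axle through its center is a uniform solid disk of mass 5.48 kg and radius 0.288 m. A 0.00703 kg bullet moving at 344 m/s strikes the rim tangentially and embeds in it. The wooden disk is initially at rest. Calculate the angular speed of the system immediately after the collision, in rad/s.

|ω_f| ≈ 3.06 rad/s

About the axle the impulsive forces during the collision are internal, so angular momentum about that axis is conserved.
I_p = ½(5.48)(0.288)² = 0.2273 kg·m². Taking the sense of the bullet's angular momentum as positive, L_{bullet} = m v R = (0.00703)(344)(0.288) = 0.6965 kg·m²/s.
L_i = 0 + 0.6965 = 0.6965 kg·m²/s.
After sticking, I_f = I_p + m R² = 0.2273 + (0.00703)(0.288)² = 0.2278 kg·m².
ω_f = L_i / I_f = 0.6965 / 0.2278 = 3.057 rad/s.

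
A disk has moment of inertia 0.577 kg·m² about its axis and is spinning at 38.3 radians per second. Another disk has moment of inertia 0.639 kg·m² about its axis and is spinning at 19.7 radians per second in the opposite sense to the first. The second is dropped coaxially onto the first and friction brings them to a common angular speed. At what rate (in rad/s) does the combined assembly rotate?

|ω_f| ≈ 7.82 rad/s

The coupling torques are internal; angular momentum about the shared axis is conserved.
Taking A's sense as positive: L = (0.5770)(38.3) − (0.6390)(19.7) = 9.511 kg·m²·rad/s.
Combined I = 0.5770 + 0.6390 = 1.216 kg·m².
ω_f = L / I = 9.511 / 1.216 = 7.821 rad/s.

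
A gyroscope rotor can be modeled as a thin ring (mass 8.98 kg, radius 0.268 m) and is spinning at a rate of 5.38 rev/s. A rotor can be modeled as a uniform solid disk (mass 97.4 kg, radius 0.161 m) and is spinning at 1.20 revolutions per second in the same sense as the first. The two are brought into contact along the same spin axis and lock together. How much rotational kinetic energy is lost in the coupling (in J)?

The coupling torques are internal; angular momentum about the shared axis is conserved.
Moments of inertia: I_A = (8.98)(0.268)² = 0.6450 kg·m²; I_B = ½(97.4)(0.161)² = 1.262 kg·m².
Taking A's sense as positive: L = (0.6450)(5.38) + (1.262)(1.20) = 4.985 kg·m²·rev/s.
Combined I = 0.6450 + 1.262 = 1.907 kg·m².
ω_f = L / I = 4.985 / 1.907 = 2.614 rev/s.
KE_i = ½ΣIω² = 404.4 J; KE_f = ½(1.907)(16.42)² = 257.2 J.

ΔKE lost ≈ 147 J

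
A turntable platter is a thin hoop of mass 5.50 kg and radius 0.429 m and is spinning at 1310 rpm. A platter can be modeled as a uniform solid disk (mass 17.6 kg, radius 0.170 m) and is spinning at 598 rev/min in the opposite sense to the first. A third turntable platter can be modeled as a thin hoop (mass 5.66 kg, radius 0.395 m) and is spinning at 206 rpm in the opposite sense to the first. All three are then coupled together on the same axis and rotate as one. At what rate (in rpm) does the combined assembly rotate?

|ω_f| ≈ 461 rpm

The coupling torques are internal; angular momentum about the shared axis is conserved.
Moments of inertia: I_A = (5.50)(0.429)² = 1.012 kg·m²; I_B = ½(17.6)(0.170)² = 0.2543 kg·m²; I_C = (5.66)(0.395)² = 0.8831 kg·m².
Taking A's sense as positive: L = (1.012)(1310) − (0.2543)(598) − (0.8831)(206) = 992.0 kg·m²·rpm.
Combined I = 1.012 + 0.2543 + 0.8831 = 2.150 kg·m².
ω_f = L / I = 992.0 / 2.150 = 461.5 rpm.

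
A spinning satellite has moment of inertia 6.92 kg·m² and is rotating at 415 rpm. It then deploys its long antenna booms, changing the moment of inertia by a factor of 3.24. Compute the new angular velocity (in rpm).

No external torque acts about the spin axis, so angular momentum is conserved.
I₂ = 3.24 × 6.92 = 22.42 kg·m².
ω₂ = I₁ω₁ / I₂ = (6.920)(415 rpm) / (22.42) = 128.1 rpm.

ω₂ ≈ 128 rpm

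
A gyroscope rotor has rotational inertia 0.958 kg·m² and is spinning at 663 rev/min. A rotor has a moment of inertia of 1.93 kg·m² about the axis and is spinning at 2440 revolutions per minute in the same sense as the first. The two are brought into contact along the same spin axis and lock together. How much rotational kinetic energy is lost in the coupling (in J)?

ΔKE lost ≈ 11100 J

No external torque acts about the common axis, so total angular momentum is conserved.
Taking A's sense as positive: L = (0.9580)(663) + (1.930)(2440) = 5344 kg·m²·rpm.
Combined I = 0.9580 + 1.930 = 2.888 kg·m².
ω_f = L / I = 5344 / 2.888 = 1851 rpm.
KE_i = ½ΣIω² = 65310 J; KE_f = ½(2.888)(193.8)² = 54230 J.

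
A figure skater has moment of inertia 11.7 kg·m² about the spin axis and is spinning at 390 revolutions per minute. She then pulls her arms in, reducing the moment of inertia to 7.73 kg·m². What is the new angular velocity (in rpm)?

ω₂ ≈ 590 rpm

No external torque acts about the spin axis, so angular momentum is conserved.
ω₂ = I₁ω₁ / I₂ = (11.70)(390 rpm) / (7.730) = 590.3 rpm.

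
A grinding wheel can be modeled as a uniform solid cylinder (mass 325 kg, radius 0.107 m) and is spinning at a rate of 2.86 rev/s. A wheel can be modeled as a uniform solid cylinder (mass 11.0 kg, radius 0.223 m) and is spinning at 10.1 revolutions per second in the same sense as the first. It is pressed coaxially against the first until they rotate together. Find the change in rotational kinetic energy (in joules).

No external torque acts about the common axis, so total angular momentum is conserved.
Moments of inertia: I_A = ½(325)(0.107)² = 1.860 kg·m²; I_B = ½(11.0)(0.223)² = 0.2735 kg·m².
Taking A's sense as positive: L = (1.860)(2.86) + (0.2735)(10.1) = 8.083 kg·m²·rev/s.
Combined I = 1.860 + 0.2735 = 2.134 kg·m².
ω_f = L / I = 8.083 / 2.134 = 3.788 rev/s.
KE_i = ½ΣIω² = 851.1 J; KE_f = ½(2.134)(23.80)² = 604.4 J.

ΔKE ≈ -247 J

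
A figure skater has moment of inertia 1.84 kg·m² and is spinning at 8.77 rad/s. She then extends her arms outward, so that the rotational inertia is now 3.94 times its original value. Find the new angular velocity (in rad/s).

ω₂ ≈ 2.23 rad/s

No external torque acts about the spin axis, so angular momentum is conserved.
I₂ = 3.94 × 1.84 = 7.250 kg·m².
ω₂ = I₁ω₁ / I₂ = (1.840)(8.77 rad/s) / (7.250) = 2.226 rad/s.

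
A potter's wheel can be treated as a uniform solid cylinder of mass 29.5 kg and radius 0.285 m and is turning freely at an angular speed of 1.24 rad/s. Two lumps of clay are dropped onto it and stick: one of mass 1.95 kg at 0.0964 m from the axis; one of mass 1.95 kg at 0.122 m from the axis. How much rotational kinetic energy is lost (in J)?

energy lost ≈ 0.0349 J

No external torque acts about the axis; L_before = L_after.
I_p = ½(29.5)(0.285)² = 1.198 kg·m².
Added inertia Σmr² = (1.95)(0.0964)² + (1.95)(0.122)² = 0.04715 kg·m²; I_f = 1.198 + 0.04715 = 1.245 kg·m².
ω_f = I_p ω_i / I_f = (1.198)(1.24) / 1.245 = 1.193 rad/s.
KE_i = ½(1.198)(1.240 rad/s)² = 0.9211 J; KE_f = ½(1.245)(1.193)² = 0.8862 J.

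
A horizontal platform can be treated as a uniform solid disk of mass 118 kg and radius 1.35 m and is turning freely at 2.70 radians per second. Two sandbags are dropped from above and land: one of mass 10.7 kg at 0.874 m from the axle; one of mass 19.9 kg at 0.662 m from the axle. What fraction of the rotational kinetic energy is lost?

No external torque acts about the axle; L_before = L_after.
I_p = ½(118)(1.35)² = 107.5 kg·m².
Added inertia Σmr² = (10.7)(0.874)² + (19.9)(0.662)² = 16.89 kg·m²; I_f = 107.5 + 16.89 = 124.4 kg·m².
ω_f = I_p ω_i / I_f = (107.5)(2.70) / 124.4 = 2.333 rad/s.
KE_i = ½(107.5)(2.700 rad/s)² = 391.9 J; KE_f = ½(124.4)(2.333)² = 338.7 J.
Fraction lost = 0.1358.

fraction ≈ 0.136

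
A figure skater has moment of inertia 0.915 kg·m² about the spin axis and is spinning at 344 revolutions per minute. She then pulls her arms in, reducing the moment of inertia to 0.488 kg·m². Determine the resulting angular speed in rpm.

ω₂ ≈ 645 rpm

Angular momentum about the spin axis is conserved since the torque about it is zero.
ω₂ = I₁ω₁ / I₂ = (0.9150)(344 rpm) / (0.4880) = 645.0 rpm.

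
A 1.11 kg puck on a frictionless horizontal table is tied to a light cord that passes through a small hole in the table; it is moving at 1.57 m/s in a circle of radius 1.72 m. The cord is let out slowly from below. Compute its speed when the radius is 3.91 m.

Central (radial) force ⇒ zero torque about the center ⇒ m v r is constant.
v₂ = v₁ r₁ / r₂ = (1.57)(1.72) / (3.91) = 0.6906 m/s.

v₂ ≈ 0.691 m/s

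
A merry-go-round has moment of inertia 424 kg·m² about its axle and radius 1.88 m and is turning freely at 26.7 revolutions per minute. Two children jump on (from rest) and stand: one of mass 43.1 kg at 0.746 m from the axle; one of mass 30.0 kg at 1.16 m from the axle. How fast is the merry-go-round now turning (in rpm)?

No external torque acts about the axle; L_before = L_after.
Added inertia Σmr² = (43.1)(0.746)² + (30.0)(1.16)² = 64.35 kg·m²; I_f = 424.0 + 64.35 = 488.4 kg·m².
ω_f = I_p ω_i / I_f = (424.0)(26.7) / 488.4 = 23.18 rpm.

ω_f ≈ 23.2 rpm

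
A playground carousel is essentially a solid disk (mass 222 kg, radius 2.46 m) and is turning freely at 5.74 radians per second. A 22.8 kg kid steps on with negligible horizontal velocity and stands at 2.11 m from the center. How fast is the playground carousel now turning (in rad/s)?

ω_f ≈ 4.99 rad/s

No external torque acts about the center; L_before = L_after.
I_p = ½(222)(2.46)² = 671.7 kg·m².
Added inertia Σmr² = (22.8)(2.11)² = 101.5 kg·m²; I_f = 671.7 + 101.5 = 773.2 kg·m².
ω_f = I_p ω_i / I_f = (671.7)(5.74) / 773.2 = 4.986 rad/s.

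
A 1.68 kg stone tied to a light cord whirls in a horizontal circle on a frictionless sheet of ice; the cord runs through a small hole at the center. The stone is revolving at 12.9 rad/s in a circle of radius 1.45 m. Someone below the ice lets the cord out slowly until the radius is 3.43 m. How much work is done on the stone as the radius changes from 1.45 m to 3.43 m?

The constraining force is radial, so m r² ω about the center is conserved.
ω₂ = ω₁ (r₁/r₂)² = (12.9)(1.45/3.43)² = 2.305 rad/s.
W = ΔKE = ½m(v₂² − v₁²) = -241.4 J.

W ≈ -241 J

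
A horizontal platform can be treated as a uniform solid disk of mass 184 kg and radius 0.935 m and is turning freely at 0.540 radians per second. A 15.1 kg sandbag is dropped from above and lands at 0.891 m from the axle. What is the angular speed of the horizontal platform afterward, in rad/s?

No external torque acts about the axle; L_before = L_after.
I_p = ½(184)(0.935)² = 80.43 kg·m².
Added inertia Σmr² = (15.1)(0.891)² = 11.99 kg·m²; I_f = 80.43 + 11.99 = 92.42 kg·m².
ω_f = I_p ω_i / I_f = (80.43)(0.540) / 92.42 = 0.4700 rad/s.

ω_f ≈ 0.470 rad/s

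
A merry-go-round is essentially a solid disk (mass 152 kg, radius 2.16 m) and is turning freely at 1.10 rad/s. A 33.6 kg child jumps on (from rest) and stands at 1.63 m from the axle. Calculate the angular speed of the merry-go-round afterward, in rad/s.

No external torque acts about the axle; L_before = L_after.
I_p = ½(152)(2.16)² = 354.6 kg·m².
Added inertia Σmr² = (33.6)(1.63)² = 89.27 kg·m²; I_f = 354.6 + 89.27 = 443.9 kg·m².
ω_f = I_p ω_i / I_f = (354.6)(1.10) / 443.9 = 0.8788 rad/s.

ω_f ≈ 0.879 rad/s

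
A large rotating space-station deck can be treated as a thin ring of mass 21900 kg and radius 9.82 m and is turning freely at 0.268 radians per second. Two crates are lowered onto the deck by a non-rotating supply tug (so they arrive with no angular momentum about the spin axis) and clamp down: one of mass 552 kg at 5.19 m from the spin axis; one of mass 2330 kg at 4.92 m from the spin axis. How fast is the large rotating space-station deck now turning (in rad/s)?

ω_f ≈ 0.259 rad/s

The added mass arrives with no angular momentum about the spin axis, and any external torque about the spin axis is negligible, so the system's angular momentum is conserved.
I_p = (21900)(9.82)² = 2.112e+06 kg·m².
Added inertia Σmr² = (552)(5.19)² + (2330)(4.92)² = 71270 kg·m²; I_f = 2.112e+06 + 71270 = 2.183e+06 kg·m².
ω_f = I_p ω_i / I_f = (2.112e+06)(0.268) / 2.183e+06 = 0.2593 rad/s.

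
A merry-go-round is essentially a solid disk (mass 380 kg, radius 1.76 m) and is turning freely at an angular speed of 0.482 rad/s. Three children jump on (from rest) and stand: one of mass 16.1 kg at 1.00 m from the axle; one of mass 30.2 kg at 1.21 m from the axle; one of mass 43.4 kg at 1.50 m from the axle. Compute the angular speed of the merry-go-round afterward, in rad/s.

ω_f ≈ 0.380 rad/s

No external torque acts about the axle; L_before = L_after.
I_p = ½(380)(1.76)² = 588.5 kg·m².
Added inertia Σmr² = (16.1)(1.00)² + (30.2)(1.21)² + (43.4)(1.50)² = 158.0 kg·m²; I_f = 588.5 + 158.0 = 746.5 kg·m².
ω_f = I_p ω_i / I_f = (588.5)(0.482) / 746.5 = 0.3800 rad/s.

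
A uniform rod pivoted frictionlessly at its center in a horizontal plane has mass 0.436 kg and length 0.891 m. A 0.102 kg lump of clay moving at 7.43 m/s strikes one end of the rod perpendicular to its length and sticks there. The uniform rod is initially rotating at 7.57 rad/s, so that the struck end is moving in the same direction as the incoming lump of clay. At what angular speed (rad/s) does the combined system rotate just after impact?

|ω_f| ≈ 11.3 rad/s

The axle reaction passes through the pivot and exerts no torque about it; angular momentum about the pivot is conserved through the impact.
I_p = (1/12)(0.436)(0.891)² = 0.02884 kg·m². Taking the sense of the lump of clay's angular momentum as positive, L_{lump} = m v R = (0.102)(7.43)(0.891/2) = 0.3376 kg·m²/s.
L_i = +I_p ω_p + m v R = +(0.02884)(7.57) + 0.3376 = 0.5560 kg·m²/s.
After sticking, I_f = I_p + m R² = 0.02884 + (0.102)(0.891/2)² = 0.04909 kg·m².
ω_f = L_i / I_f = 0.5560 / 0.04909 = 11.33 rad/s.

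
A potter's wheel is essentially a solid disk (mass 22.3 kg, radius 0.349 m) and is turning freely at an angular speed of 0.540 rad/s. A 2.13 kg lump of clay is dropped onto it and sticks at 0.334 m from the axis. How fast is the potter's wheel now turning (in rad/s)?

ω_f ≈ 0.460 rad/s

The added mass arrives with no angular momentum about the axis, and any external torque about the axis is negligible, so the system's angular momentum is conserved.
I_p = ½(22.3)(0.349)² = 1.358 kg·m².
Added inertia Σmr² = (2.13)(0.334)² = 0.2376 kg·m²; I_f = 1.358 + 0.2376 = 1.596 kg·m².
ω_f = I_p ω_i / I_f = (1.358)(0.540) / 1.596 = 0.4596 rad/s.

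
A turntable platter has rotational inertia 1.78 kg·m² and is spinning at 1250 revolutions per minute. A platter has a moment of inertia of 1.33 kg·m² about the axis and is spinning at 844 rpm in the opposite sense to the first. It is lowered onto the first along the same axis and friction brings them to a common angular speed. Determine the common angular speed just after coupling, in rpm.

|ω_f| ≈ 354 rpm

No external torque acts about the common axis, so total angular momentum is conserved.
Taking A's sense as positive: L = (1.780)(1250) − (1.330)(844) = 1102 kg·m²·rpm.
Combined I = 1.780 + 1.330 = 3.110 kg·m².
ω_f = L / I = 1102 / 3.110 = 354.5 rpm.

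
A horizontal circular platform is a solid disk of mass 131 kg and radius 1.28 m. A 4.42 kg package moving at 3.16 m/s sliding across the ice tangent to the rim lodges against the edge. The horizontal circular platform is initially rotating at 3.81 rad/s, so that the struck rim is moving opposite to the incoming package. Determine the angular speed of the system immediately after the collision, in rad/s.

The axle reaction passes through the central axle and exerts no torque about it; angular momentum about the central axle is conserved through the impact.
I_p = ½(131)(1.28)² = 107.3 kg·m². Taking the sense of the package's angular momentum as positive, L_{package} = m v R = (4.42)(3.16)(1.28) = 17.88 kg·m²/s.
L_i = −I_p ω_p + m v R = −(107.3)(3.81) + 17.88 = -391.0 kg·m²/s.
After sticking, I_f = I_p + m R² = 107.3 + (4.42)(1.28)² = 114.6 kg·m².
ω_f = L_i / I_f = -391.0 / 114.6 = -3.413 rad/s.

|ω_f| ≈ 3.41 rad/s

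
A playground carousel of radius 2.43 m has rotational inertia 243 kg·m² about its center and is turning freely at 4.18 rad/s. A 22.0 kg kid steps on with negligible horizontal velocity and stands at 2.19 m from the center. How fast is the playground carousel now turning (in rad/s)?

The added mass arrives with no angular momentum about the center, and any external torque about the center is negligible, so the system's angular momentum is conserved.
Added inertia Σmr² = (22.0)(2.19)² = 105.5 kg·m²; I_f = 243.0 + 105.5 = 348.5 kg·m².
ω_f = I_p ω_i / I_f = (243.0)(4.18) / 348.5 = 2.914 rad/s.

ω_f ≈ 2.91 rad/s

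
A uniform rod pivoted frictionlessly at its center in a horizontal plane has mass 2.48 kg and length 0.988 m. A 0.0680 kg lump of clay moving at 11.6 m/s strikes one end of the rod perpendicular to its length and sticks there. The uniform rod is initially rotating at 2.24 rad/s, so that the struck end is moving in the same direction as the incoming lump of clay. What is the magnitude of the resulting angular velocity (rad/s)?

The axle reaction passes through the pivot and exerts no torque about it; angular momentum about the pivot is conserved through the impact.
I_p = (1/12)(2.48)(0.988)² = 0.2017 kg·m². Taking the sense of the lump of clay's angular momentum as positive, L_{lump} = m v R = (0.0680)(11.6)(0.988/2) = 0.3897 kg·m²/s.
L_i = +I_p ω_p + m v R = +(0.2017)(2.24) + 0.3897 = 0.8416 kg·m²/s.
After sticking, I_f = I_p + m R² = 0.2017 + (0.0680)(0.988/2)² = 0.2183 kg·m².
ω_f = L_i / I_f = 0.8416 / 0.2183 = 3.855 rad/s.

|ω_f| ≈ 3.85 rad/s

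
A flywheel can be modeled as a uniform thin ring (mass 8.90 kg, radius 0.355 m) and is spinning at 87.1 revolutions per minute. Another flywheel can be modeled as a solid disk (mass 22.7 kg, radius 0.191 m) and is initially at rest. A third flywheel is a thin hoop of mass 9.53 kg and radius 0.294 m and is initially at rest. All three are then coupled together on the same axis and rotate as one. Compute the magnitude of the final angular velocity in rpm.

No external torque acts about the common axis, so total angular momentum is conserved.
Moments of inertia: I_A = (8.90)(0.355)² = 1.122 kg·m²; I_B = ½(22.7)(0.191)² = 0.4141 kg·m²; I_C = (9.53)(0.294)² = 0.8237 kg·m².
Taking A's sense as positive: L = (1.122)(87.1) = 97.69 kg·m²·rpm.
Combined I = 1.122 + 0.4141 + 0.8237 = 2.359 kg·m².
ω_f = L / I = 97.69 / 2.359 = 41.41 rpm.

|ω_f| ≈ 41.4 rpm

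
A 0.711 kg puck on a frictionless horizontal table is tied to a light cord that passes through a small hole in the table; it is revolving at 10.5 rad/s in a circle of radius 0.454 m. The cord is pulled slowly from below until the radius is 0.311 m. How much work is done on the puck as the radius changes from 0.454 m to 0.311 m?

No torque about the axis ⇒ m r₁² ω₁ = m r₂² ω₂.
ω₂ = ω₁ (r₁/r₂)² = (10.5)(0.454/0.311)² = 22.38 rad/s.
W = ΔKE = ½m(v₂² − v₁²) = 9.137 J.

W ≈ 9.14 J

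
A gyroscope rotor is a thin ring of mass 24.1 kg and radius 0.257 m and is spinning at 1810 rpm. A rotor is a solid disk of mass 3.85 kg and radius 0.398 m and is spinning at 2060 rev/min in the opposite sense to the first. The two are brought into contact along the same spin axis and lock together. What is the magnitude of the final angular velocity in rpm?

|ω_f| ≈ 1190 rpm

The coupling torques are internal; angular momentum about the shared axis is conserved.
Moments of inertia: I_A = (24.1)(0.257)² = 1.592 kg·m²; I_B = ½(3.85)(0.398)² = 0.3049 kg·m².
Taking A's sense as positive: L = (1.592)(1810) − (0.3049)(2060) = 2253 kg·m²·rpm.
Combined I = 1.592 + 0.3049 = 1.897 kg·m².
ω_f = L / I = 2253 / 1.897 = 1188 rpm.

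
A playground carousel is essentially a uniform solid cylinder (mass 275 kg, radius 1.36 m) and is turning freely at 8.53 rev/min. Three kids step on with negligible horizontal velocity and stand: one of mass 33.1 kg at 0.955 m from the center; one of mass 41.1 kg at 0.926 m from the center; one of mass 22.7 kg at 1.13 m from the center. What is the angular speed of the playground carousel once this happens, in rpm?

ω_f ≈ 6.22 rpm

No external torque acts about the center; L_before = L_after.
I_p = ½(275)(1.36)² = 254.3 kg·m².
Added inertia Σmr² = (33.1)(0.955)² + (41.1)(0.926)² + (22.7)(1.13)² = 94.42 kg·m²; I_f = 254.3 + 94.42 = 348.7 kg·m².
ω_f = I_p ω_i / I_f = (254.3)(8.53) / 348.7 = 6.221 rpm.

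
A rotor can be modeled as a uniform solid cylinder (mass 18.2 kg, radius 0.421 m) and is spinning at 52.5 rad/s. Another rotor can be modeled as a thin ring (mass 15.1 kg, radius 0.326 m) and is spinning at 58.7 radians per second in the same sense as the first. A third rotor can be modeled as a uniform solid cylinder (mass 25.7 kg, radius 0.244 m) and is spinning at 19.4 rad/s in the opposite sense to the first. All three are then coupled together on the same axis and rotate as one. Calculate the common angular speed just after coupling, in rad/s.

The coupling torques are internal; angular momentum about the shared axis is conserved.
Moments of inertia: I_A = ½(18.2)(0.421)² = 1.613 kg·m²; I_B = (15.1)(0.326)² = 1.605 kg·m²; I_C = ½(25.7)(0.244)² = 0.7650 kg·m².
Taking A's sense as positive: L = (1.613)(52.5) + (1.605)(58.7) − (0.7650)(19.4) = 164.0 kg·m²·rad/s.
Combined I = 1.613 + 1.605 + 0.7650 = 3.983 kg·m².
ω_f = L / I = 164.0 / 3.983 = 41.19 rad/s.

|ω_f| ≈ 41.2 rad/s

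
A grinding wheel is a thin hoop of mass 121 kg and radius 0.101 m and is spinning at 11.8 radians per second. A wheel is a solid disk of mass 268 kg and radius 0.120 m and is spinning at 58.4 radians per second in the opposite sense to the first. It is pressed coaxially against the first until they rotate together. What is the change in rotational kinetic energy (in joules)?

ΔKE ≈ -1850 J

No external torque acts about the common axis, so total angular momentum is conserved.
Moments of inertia: I_A = (121)(0.101)² = 1.234 kg·m²; I_B = ½(268)(0.120)² = 1.930 kg·m².
Taking A's sense as positive: L = (1.234)(11.8) − (1.930)(58.4) = -98.12 kg·m²·rad/s.
Combined I = 1.234 + 1.930 = 3.164 kg·m².
ω_f = L / I = -98.12 / 3.164 = -31.01 rad/s.
KE_i = ½ΣIω² = 3376 J; KE_f = ½(3.164)(31.01)² = 1522 J.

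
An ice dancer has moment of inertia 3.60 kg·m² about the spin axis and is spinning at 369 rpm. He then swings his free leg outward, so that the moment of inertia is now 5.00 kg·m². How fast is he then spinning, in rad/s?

Angular momentum about the spin axis is conserved since the torque about it is zero.
ω₂ = I₁ω₁ / I₂ = (3.600)(369 rpm) / (5.000) = 265.7 rpm = 27.82 rad/s.

ω₂ ≈ 27.8 rad/s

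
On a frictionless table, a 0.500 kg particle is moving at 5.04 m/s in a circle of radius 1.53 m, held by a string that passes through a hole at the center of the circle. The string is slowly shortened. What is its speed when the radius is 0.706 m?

v₂ ≈ 10.9 m/s

The only horizontal force on the mass is along the cord (radial), so it exerts no torque about the hole and angular momentum m v r is conserved.
v₂ = v₁ r₁ / r₂ = (5.04)(1.53) / (0.706) = 10.92 m/s.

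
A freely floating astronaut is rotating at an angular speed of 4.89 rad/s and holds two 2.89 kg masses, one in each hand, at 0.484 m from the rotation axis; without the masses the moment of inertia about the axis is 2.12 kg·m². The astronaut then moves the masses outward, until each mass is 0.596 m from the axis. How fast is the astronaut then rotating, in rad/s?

Angular momentum about the spin axis is conserved since the torque about it is zero.
I₁ = 2.12 + 2(2.89)(0.484)² = 3.474 kg·m²; I₂ = 2.12 + 2(2.89)(0.596)² = 4.173 kg·m².
ω₂ = I₁ω₁ / I₂ = (3.474)(4.89 rad/s) / (4.173) = 4.071 rad/s.

ω₂ ≈ 4.07 rad/s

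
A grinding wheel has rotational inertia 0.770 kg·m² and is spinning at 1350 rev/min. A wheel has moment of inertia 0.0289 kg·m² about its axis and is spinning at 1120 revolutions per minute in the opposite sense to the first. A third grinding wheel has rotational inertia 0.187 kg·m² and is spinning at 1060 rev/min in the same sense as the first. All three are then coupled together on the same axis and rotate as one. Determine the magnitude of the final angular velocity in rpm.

|ω_f| ≈ 1220 rpm

No external torque acts about the common axis, so total angular momentum is conserved.
Taking A's sense as positive: L = (0.7700)(1350) − (0.02890)(1120) + (0.1870)(1060) = 1205 kg·m²·rpm.
Combined I = 0.7700 + 0.02890 + 0.1870 = 0.9859 kg·m².
ω_f = L / I = 1205 / 0.9859 = 1223 rpm.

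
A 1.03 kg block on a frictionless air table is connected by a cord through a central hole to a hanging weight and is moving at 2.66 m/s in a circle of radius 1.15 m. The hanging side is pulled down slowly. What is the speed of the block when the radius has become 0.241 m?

v₂ ≈ 12.7 m/s

The only horizontal force on the mass is along the cord (radial), so it exerts no torque about the hole and angular momentum m v r is conserved.
v₂ = v₁ r₁ / r₂ = (2.66)(1.15) / (0.241) = 12.69 m/s.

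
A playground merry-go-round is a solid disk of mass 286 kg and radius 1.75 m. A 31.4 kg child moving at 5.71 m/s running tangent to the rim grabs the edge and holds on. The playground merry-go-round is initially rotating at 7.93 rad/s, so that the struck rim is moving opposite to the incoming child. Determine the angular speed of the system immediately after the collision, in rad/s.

The axle reaction passes through the axle and exerts no torque about it; angular momentum about the axle is conserved through the impact.
I_p = ½(286)(1.75)² = 437.9 kg·m². Taking the sense of the child's angular momentum as positive, L_{child} = m v R = (31.4)(5.71)(1.75) = 313.8 kg·m²/s.
L_i = −I_p ω_p + m v R = −(437.9)(7.93) + 313.8 = -3159 kg·m²/s.
After sticking, I_f = I_p + m R² = 437.9 + (31.4)(1.75)² = 534.1 kg·m².
ω_f = L_i / I_f = -3159 / 534.1 = -5.915 rad/s.

|ω_f| ≈ 5.91 rad/s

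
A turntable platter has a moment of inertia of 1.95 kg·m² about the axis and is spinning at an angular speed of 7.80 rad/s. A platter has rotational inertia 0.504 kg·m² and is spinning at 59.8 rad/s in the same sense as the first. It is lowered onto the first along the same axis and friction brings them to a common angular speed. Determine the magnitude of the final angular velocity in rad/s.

|ω_f| ≈ 18.5 rad/s

No external torque acts about the common axis, so total angular momentum is conserved.
Taking A's sense as positive: L = (1.950)(7.80) + (0.5040)(59.8) = 45.35 kg·m²·rad/s.
Combined I = 1.950 + 0.5040 = 2.454 kg·m².
ω_f = L / I = 45.35 / 2.454 = 18.48 rad/s.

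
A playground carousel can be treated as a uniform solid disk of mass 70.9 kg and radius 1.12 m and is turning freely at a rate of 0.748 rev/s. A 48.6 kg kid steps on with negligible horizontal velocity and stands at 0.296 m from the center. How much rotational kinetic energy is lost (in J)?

energy lost ≈ 42.9 J

The added mass arrives with no angular momentum about the center, and any external torque about the center is negligible, so the system's angular momentum is conserved.
I_p = ½(70.9)(1.12)² = 44.47 kg·m².
Added inertia Σmr² = (48.6)(0.296)² = 4.258 kg·m²; I_f = 44.47 + 4.258 = 48.73 kg·m².
ω_f = I_p ω_i / I_f = (44.47)(0.748) / 48.73 = 0.6826 rev/s.
KE_i = ½(44.47)(4.700 rad/s)² = 491.1 J; KE_f = ½(48.73)(4.289)² = 448.2 J.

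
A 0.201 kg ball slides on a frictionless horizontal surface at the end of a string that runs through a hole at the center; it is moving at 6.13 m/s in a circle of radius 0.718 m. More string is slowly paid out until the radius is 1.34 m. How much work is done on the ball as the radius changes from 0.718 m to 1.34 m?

The only horizontal force on the mass is along the cord (radial), so it exerts no torque about the hole and angular momentum m v r is conserved.
v₂ = v₁ r₁ / r₂ = (6.13)(0.718) / (1.34) = 3.285 m/s.
W = ΔKE = ½m(v₂² − v₁²) = -2.692 J.

W ≈ -2.69 J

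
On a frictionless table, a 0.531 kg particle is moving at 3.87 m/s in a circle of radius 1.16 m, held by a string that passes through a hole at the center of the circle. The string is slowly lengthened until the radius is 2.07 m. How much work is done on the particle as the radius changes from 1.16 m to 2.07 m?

W ≈ -2.73 J

The only horizontal force on the mass is along the cord (radial), so it exerts no torque about the hole and angular momentum m v r is conserved.
v₂ = v₁ r₁ / r₂ = (3.87)(1.16) / (2.07) = 2.169 m/s.
W = ΔKE = ½m(v₂² − v₁²) = -2.728 J.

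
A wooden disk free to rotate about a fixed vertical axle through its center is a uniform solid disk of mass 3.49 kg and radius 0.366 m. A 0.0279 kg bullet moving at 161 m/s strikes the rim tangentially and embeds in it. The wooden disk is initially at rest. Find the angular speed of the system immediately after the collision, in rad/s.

|ω_f| ≈ 6.92 rad/s

The axle reaction passes through the axle and exerts no torque about it; angular momentum about the axle is conserved through the impact.
I_p = ½(3.49)(0.366)² = 0.2338 kg·m². Taking the sense of the bullet's angular momentum as positive, L_{bullet} = m v R = (0.0279)(161)(0.366) = 1.644 kg·m²/s.
L_i = 0 + 1.644 = 1.644 kg·m²/s.
After sticking, I_f = I_p + m R² = 0.2338 + (0.0279)(0.366)² = 0.2375 kg·m².
ω_f = L_i / I_f = 1.644 / 0.2375 = 6.923 rad/s.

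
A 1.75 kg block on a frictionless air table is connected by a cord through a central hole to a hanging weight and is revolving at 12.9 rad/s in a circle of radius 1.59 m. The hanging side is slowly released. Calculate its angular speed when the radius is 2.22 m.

ω₂ ≈ 6.62 rad/s

The constraining force is radial, so m r² ω about the center is conserved.
ω₂ = ω₁ (r₁/r₂)² = (12.9)(1.59/2.22)² = 6.617 rad/s.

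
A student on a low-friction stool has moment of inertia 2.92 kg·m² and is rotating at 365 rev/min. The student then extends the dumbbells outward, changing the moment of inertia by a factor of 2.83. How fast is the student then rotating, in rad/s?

ω₂ ≈ 13.5 rad/s

Angular momentum about the spin axis is conserved since the torque about it is zero.
I₂ = 2.83 × 2.92 = 8.264 kg·m².
ω₂ = I₁ω₁ / I₂ = (2.920)(365 rpm) / (8.264) = 129.0 rpm = 13.51 rad/s.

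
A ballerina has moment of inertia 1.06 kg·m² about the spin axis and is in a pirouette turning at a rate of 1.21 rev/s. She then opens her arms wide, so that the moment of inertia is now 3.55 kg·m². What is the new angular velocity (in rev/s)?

ω₂ ≈ 0.361 rev/s

No external torque acts about the spin axis, so angular momentum is conserved.
ω₂ = I₁ω₁ / I₂ = (1.060)(1.21 rev/s) / (3.550) = 0.3613 rev/s.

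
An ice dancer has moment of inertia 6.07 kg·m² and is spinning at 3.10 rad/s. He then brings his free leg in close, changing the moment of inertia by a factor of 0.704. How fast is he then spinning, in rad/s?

ω₂ ≈ 4.40 rad/s

Angular momentum about the spin axis is conserved since the torque about it is zero.
I₂ = 0.704 × 6.07 = 4.273 kg·m².
ω₂ = I₁ω₁ / I₂ = (6.070)(3.10 rad/s) / (4.273) = 4.403 rad/s.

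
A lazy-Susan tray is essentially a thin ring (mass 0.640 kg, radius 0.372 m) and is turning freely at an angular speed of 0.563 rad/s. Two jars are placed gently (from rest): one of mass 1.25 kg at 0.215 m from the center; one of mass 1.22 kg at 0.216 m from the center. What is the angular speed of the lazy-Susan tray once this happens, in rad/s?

ω_f ≈ 0.245 rad/s

No external torque acts about the center; L_before = L_after.
I_p = (0.640)(0.372)² = 0.08857 kg·m².
Added inertia Σmr² = (1.25)(0.215)² + (1.22)(0.216)² = 0.1147 kg·m²; I_f = 0.08857 + 0.1147 = 0.2033 kg·m².
ω_f = I_p ω_i / I_f = (0.08857)(0.563) / 0.2033 = 0.2453 rad/s.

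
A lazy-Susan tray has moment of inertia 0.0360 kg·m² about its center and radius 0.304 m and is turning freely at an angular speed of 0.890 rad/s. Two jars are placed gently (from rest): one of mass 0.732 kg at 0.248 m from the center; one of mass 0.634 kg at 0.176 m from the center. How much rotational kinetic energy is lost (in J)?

energy lost ≈ 0.00916 J

No external torque acts about the center; L_before = L_after.
Added inertia Σmr² = (0.732)(0.248)² + (0.634)(0.176)² = 0.06466 kg·m²; I_f = 0.03600 + 0.06466 = 0.1007 kg·m².
ω_f = I_p ω_i / I_f = (0.03600)(0.890) / 0.1007 = 0.3183 rad/s.
KE_i = ½(0.03600)(0.8900 rad/s)² = 0.01426 J; KE_f = ½(0.1007)(0.3183)² = 0.005099 J.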